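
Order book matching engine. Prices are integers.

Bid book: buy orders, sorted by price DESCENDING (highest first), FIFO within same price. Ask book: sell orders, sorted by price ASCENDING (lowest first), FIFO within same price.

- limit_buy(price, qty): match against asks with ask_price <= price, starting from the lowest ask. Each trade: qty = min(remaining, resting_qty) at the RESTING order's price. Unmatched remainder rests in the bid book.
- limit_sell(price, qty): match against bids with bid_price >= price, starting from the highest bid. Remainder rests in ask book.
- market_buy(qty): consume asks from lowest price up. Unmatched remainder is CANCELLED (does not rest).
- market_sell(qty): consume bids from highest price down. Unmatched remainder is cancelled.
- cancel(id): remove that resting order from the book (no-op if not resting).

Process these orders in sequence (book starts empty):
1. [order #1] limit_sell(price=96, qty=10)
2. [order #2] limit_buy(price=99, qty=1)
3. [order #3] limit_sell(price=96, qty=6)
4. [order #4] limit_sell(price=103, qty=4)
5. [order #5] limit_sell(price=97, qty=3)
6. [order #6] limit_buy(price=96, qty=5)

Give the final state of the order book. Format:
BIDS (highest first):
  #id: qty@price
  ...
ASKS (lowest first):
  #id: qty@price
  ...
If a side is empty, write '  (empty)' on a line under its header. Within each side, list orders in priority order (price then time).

After op 1 [order #1] limit_sell(price=96, qty=10): fills=none; bids=[-] asks=[#1:10@96]
After op 2 [order #2] limit_buy(price=99, qty=1): fills=#2x#1:1@96; bids=[-] asks=[#1:9@96]
After op 3 [order #3] limit_sell(price=96, qty=6): fills=none; bids=[-] asks=[#1:9@96 #3:6@96]
After op 4 [order #4] limit_sell(price=103, qty=4): fills=none; bids=[-] asks=[#1:9@96 #3:6@96 #4:4@103]
After op 5 [order #5] limit_sell(price=97, qty=3): fills=none; bids=[-] asks=[#1:9@96 #3:6@96 #5:3@97 #4:4@103]
After op 6 [order #6] limit_buy(price=96, qty=5): fills=#6x#1:5@96; bids=[-] asks=[#1:4@96 #3:6@96 #5:3@97 #4:4@103]

Answer: BIDS (highest first):
  (empty)
ASKS (lowest first):
  #1: 4@96
  #3: 6@96
  #5: 3@97
  #4: 4@103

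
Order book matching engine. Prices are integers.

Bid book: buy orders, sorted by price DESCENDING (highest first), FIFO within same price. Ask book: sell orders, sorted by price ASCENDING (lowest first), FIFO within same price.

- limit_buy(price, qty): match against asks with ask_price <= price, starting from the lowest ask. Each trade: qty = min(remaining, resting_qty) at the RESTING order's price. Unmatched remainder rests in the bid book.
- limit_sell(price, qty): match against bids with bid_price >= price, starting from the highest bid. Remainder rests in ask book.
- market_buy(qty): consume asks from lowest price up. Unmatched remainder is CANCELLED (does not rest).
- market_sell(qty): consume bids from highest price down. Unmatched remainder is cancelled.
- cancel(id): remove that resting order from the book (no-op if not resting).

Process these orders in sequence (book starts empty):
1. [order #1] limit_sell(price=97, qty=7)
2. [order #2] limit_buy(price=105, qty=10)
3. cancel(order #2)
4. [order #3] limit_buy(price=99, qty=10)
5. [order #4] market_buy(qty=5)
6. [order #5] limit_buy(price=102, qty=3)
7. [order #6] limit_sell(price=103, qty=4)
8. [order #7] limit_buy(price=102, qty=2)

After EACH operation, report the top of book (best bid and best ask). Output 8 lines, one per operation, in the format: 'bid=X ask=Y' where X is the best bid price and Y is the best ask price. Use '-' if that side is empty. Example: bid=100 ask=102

Answer: bid=- ask=97
bid=105 ask=-
bid=- ask=-
bid=99 ask=-
bid=99 ask=-
bid=102 ask=-
bid=102 ask=103
bid=102 ask=103

Derivation:
After op 1 [order #1] limit_sell(price=97, qty=7): fills=none; bids=[-] asks=[#1:7@97]
After op 2 [order #2] limit_buy(price=105, qty=10): fills=#2x#1:7@97; bids=[#2:3@105] asks=[-]
After op 3 cancel(order #2): fills=none; bids=[-] asks=[-]
After op 4 [order #3] limit_buy(price=99, qty=10): fills=none; bids=[#3:10@99] asks=[-]
After op 5 [order #4] market_buy(qty=5): fills=none; bids=[#3:10@99] asks=[-]
After op 6 [order #5] limit_buy(price=102, qty=3): fills=none; bids=[#5:3@102 #3:10@99] asks=[-]
After op 7 [order #6] limit_sell(price=103, qty=4): fills=none; bids=[#5:3@102 #3:10@99] asks=[#6:4@103]
After op 8 [order #7] limit_buy(price=102, qty=2): fills=none; bids=[#5:3@102 #7:2@102 #3:10@99] asks=[#6:4@103]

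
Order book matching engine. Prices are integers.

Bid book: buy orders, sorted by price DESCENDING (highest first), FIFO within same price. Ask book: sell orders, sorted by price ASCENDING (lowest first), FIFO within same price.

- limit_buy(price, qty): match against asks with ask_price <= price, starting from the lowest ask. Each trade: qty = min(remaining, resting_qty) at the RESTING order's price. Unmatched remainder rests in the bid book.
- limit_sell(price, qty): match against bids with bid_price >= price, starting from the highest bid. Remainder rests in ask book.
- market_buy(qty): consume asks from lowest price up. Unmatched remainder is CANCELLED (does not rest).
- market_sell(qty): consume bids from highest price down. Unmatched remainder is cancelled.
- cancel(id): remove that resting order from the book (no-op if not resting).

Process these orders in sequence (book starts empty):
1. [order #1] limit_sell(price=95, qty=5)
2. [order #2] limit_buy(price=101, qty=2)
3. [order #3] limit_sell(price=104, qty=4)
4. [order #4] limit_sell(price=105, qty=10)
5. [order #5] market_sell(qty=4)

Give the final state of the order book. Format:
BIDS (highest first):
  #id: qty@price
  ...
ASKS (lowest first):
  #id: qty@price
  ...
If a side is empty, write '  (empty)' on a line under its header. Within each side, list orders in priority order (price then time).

Answer: BIDS (highest first):
  (empty)
ASKS (lowest first):
  #1: 3@95
  #3: 4@104
  #4: 10@105

Derivation:
After op 1 [order #1] limit_sell(price=95, qty=5): fills=none; bids=[-] asks=[#1:5@95]
After op 2 [order #2] limit_buy(price=101, qty=2): fills=#2x#1:2@95; bids=[-] asks=[#1:3@95]
After op 3 [order #3] limit_sell(price=104, qty=4): fills=none; bids=[-] asks=[#1:3@95 #3:4@104]
After op 4 [order #4] limit_sell(price=105, qty=10): fills=none; bids=[-] asks=[#1:3@95 #3:4@104 #4:10@105]
After op 5 [order #5] market_sell(qty=4): fills=none; bids=[-] asks=[#1:3@95 #3:4@104 #4:10@105]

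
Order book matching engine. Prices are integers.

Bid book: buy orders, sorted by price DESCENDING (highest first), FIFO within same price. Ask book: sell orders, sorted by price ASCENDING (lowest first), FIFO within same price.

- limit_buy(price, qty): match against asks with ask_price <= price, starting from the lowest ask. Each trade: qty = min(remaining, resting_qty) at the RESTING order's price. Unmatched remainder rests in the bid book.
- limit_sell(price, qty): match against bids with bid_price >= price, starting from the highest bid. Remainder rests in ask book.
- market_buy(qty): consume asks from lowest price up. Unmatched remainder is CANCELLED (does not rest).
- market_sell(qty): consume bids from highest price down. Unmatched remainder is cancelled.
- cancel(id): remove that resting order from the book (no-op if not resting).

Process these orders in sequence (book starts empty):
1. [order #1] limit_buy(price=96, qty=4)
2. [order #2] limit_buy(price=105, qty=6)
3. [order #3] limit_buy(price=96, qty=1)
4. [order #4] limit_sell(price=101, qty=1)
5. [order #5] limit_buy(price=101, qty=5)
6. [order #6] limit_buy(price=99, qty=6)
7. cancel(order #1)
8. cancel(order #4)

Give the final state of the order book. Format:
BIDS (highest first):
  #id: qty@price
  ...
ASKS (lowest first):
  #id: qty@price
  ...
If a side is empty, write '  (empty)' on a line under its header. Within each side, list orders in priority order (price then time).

Answer: BIDS (highest first):
  #2: 5@105
  #5: 5@101
  #6: 6@99
  #3: 1@96
ASKS (lowest first):
  (empty)

Derivation:
After op 1 [order #1] limit_buy(price=96, qty=4): fills=none; bids=[#1:4@96] asks=[-]
After op 2 [order #2] limit_buy(price=105, qty=6): fills=none; bids=[#2:6@105 #1:4@96] asks=[-]
After op 3 [order #3] limit_buy(price=96, qty=1): fills=none; bids=[#2:6@105 #1:4@96 #3:1@96] asks=[-]
After op 4 [order #4] limit_sell(price=101, qty=1): fills=#2x#4:1@105; bids=[#2:5@105 #1:4@96 #3:1@96] asks=[-]
After op 5 [order #5] limit_buy(price=101, qty=5): fills=none; bids=[#2:5@105 #5:5@101 #1:4@96 #3:1@96] asks=[-]
After op 6 [order #6] limit_buy(price=99, qty=6): fills=none; bids=[#2:5@105 #5:5@101 #6:6@99 #1:4@96 #3:1@96] asks=[-]
After op 7 cancel(order #1): fills=none; bids=[#2:5@105 #5:5@101 #6:6@99 #3:1@96] asks=[-]
After op 8 cancel(order #4): fills=none; bids=[#2:5@105 #5:5@101 #6:6@99 #3:1@96] asks=[-]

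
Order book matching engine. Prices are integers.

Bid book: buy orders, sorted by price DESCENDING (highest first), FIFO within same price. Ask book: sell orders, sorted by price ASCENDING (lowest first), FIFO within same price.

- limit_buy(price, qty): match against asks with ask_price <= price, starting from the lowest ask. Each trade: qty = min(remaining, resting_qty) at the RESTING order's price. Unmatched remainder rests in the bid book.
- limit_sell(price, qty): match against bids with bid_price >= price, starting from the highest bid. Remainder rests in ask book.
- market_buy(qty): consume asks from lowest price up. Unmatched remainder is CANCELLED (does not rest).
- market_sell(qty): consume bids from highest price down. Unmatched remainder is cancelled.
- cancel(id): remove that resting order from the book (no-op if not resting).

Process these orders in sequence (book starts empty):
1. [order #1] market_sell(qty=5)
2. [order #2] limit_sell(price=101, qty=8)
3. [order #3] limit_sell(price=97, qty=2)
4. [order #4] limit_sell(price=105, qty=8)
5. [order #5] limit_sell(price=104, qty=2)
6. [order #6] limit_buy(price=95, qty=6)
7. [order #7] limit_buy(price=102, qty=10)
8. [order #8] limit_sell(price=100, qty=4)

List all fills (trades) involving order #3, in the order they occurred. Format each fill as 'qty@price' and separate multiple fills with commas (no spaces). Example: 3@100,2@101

Answer: 2@97

Derivation:
After op 1 [order #1] market_sell(qty=5): fills=none; bids=[-] asks=[-]
After op 2 [order #2] limit_sell(price=101, qty=8): fills=none; bids=[-] asks=[#2:8@101]
After op 3 [order #3] limit_sell(price=97, qty=2): fills=none; bids=[-] asks=[#3:2@97 #2:8@101]
After op 4 [order #4] limit_sell(price=105, qty=8): fills=none; bids=[-] asks=[#3:2@97 #2:8@101 #4:8@105]
After op 5 [order #5] limit_sell(price=104, qty=2): fills=none; bids=[-] asks=[#3:2@97 #2:8@101 #5:2@104 #4:8@105]
After op 6 [order #6] limit_buy(price=95, qty=6): fills=none; bids=[#6:6@95] asks=[#3:2@97 #2:8@101 #5:2@104 #4:8@105]
After op 7 [order #7] limit_buy(price=102, qty=10): fills=#7x#3:2@97 #7x#2:8@101; bids=[#6:6@95] asks=[#5:2@104 #4:8@105]
After op 8 [order #8] limit_sell(price=100, qty=4): fills=none; bids=[#6:6@95] asks=[#8:4@100 #5:2@104 #4:8@105]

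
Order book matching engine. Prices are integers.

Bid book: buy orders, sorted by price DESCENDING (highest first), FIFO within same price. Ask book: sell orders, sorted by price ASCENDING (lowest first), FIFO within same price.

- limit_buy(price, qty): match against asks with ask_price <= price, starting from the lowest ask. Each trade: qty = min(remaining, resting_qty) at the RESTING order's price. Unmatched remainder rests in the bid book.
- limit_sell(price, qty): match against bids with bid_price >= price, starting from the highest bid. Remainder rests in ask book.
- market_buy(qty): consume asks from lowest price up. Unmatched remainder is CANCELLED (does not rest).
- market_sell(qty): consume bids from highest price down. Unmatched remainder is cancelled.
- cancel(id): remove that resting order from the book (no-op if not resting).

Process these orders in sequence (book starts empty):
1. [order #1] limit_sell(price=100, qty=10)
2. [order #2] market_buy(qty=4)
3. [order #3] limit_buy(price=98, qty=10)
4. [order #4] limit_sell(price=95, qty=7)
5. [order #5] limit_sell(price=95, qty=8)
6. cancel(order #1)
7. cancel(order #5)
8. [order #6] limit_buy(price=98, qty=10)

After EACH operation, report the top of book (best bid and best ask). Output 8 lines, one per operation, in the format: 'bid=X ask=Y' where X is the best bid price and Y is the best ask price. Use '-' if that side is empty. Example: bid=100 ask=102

Answer: bid=- ask=100
bid=- ask=100
bid=98 ask=100
bid=98 ask=100
bid=- ask=95
bid=- ask=95
bid=- ask=-
bid=98 ask=-

Derivation:
After op 1 [order #1] limit_sell(price=100, qty=10): fills=none; bids=[-] asks=[#1:10@100]
After op 2 [order #2] market_buy(qty=4): fills=#2x#1:4@100; bids=[-] asks=[#1:6@100]
After op 3 [order #3] limit_buy(price=98, qty=10): fills=none; bids=[#3:10@98] asks=[#1:6@100]
After op 4 [order #4] limit_sell(price=95, qty=7): fills=#3x#4:7@98; bids=[#3:3@98] asks=[#1:6@100]
After op 5 [order #5] limit_sell(price=95, qty=8): fills=#3x#5:3@98; bids=[-] asks=[#5:5@95 #1:6@100]
After op 6 cancel(order #1): fills=none; bids=[-] asks=[#5:5@95]
After op 7 cancel(order #5): fills=none; bids=[-] asks=[-]
After op 8 [order #6] limit_buy(price=98, qty=10): fills=none; bids=[#6:10@98] asks=[-]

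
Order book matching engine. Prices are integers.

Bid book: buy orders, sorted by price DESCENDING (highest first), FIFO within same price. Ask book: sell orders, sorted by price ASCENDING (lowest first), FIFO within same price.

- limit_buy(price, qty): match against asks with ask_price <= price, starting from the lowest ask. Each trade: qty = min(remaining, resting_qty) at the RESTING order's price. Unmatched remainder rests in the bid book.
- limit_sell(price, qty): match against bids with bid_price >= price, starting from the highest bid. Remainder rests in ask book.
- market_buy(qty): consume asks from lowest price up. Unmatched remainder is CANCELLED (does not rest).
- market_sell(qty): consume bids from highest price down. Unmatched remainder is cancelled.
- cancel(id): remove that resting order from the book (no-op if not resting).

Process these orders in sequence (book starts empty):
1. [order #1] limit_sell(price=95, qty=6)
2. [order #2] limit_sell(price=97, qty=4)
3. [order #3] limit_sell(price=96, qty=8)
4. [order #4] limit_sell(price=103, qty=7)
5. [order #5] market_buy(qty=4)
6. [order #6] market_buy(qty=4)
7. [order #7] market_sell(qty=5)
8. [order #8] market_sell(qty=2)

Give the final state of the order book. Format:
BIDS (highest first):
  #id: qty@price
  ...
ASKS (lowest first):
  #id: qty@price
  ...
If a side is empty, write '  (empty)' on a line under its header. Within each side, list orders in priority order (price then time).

After op 1 [order #1] limit_sell(price=95, qty=6): fills=none; bids=[-] asks=[#1:6@95]
After op 2 [order #2] limit_sell(price=97, qty=4): fills=none; bids=[-] asks=[#1:6@95 #2:4@97]
After op 3 [order #3] limit_sell(price=96, qty=8): fills=none; bids=[-] asks=[#1:6@95 #3:8@96 #2:4@97]
After op 4 [order #4] limit_sell(price=103, qty=7): fills=none; bids=[-] asks=[#1:6@95 #3:8@96 #2:4@97 #4:7@103]
After op 5 [order #5] market_buy(qty=4): fills=#5x#1:4@95; bids=[-] asks=[#1:2@95 #3:8@96 #2:4@97 #4:7@103]
After op 6 [order #6] market_buy(qty=4): fills=#6x#1:2@95 #6x#3:2@96; bids=[-] asks=[#3:6@96 #2:4@97 #4:7@103]
After op 7 [order #7] market_sell(qty=5): fills=none; bids=[-] asks=[#3:6@96 #2:4@97 #4:7@103]
After op 8 [order #8] market_sell(qty=2): fills=none; bids=[-] asks=[#3:6@96 #2:4@97 #4:7@103]

Answer: BIDS (highest first):
  (empty)
ASKS (lowest first):
  #3: 6@96
  #2: 4@97
  #4: 7@103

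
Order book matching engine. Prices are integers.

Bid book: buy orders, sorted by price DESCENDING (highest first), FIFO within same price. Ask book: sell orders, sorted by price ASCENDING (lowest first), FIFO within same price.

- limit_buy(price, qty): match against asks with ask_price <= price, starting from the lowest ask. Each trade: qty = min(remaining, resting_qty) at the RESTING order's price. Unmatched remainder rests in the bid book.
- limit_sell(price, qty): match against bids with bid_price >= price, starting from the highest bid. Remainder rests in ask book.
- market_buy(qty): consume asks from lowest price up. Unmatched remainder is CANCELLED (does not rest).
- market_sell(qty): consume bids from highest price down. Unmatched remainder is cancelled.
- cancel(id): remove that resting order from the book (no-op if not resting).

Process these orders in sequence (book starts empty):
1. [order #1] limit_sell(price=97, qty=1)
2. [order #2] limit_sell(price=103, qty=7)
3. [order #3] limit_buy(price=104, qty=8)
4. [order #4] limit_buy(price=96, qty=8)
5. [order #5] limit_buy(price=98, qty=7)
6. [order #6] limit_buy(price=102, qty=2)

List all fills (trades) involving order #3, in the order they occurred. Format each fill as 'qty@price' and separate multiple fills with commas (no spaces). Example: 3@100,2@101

After op 1 [order #1] limit_sell(price=97, qty=1): fills=none; bids=[-] asks=[#1:1@97]
After op 2 [order #2] limit_sell(price=103, qty=7): fills=none; bids=[-] asks=[#1:1@97 #2:7@103]
After op 3 [order #3] limit_buy(price=104, qty=8): fills=#3x#1:1@97 #3x#2:7@103; bids=[-] asks=[-]
After op 4 [order #4] limit_buy(price=96, qty=8): fills=none; bids=[#4:8@96] asks=[-]
After op 5 [order #5] limit_buy(price=98, qty=7): fills=none; bids=[#5:7@98 #4:8@96] asks=[-]
After op 6 [order #6] limit_buy(price=102, qty=2): fills=none; bids=[#6:2@102 #5:7@98 #4:8@96] asks=[-]

Answer: 1@97,7@103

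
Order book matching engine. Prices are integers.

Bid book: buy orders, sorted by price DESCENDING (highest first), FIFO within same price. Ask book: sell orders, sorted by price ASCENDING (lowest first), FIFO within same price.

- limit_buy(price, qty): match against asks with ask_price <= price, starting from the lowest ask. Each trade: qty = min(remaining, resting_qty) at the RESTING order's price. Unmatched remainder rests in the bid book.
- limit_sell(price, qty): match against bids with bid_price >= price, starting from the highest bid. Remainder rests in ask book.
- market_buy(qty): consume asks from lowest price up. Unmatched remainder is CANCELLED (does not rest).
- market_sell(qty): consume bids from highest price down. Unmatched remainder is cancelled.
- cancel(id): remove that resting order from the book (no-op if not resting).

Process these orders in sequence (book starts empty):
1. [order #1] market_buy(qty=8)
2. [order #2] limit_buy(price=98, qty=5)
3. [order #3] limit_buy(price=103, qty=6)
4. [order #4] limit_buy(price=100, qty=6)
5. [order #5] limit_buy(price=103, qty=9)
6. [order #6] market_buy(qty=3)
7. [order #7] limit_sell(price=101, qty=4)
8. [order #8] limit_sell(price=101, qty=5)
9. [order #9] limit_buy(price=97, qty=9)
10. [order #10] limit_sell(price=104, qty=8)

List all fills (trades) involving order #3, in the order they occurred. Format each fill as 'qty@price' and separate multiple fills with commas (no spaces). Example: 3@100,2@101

After op 1 [order #1] market_buy(qty=8): fills=none; bids=[-] asks=[-]
After op 2 [order #2] limit_buy(price=98, qty=5): fills=none; bids=[#2:5@98] asks=[-]
After op 3 [order #3] limit_buy(price=103, qty=6): fills=none; bids=[#3:6@103 #2:5@98] asks=[-]
After op 4 [order #4] limit_buy(price=100, qty=6): fills=none; bids=[#3:6@103 #4:6@100 #2:5@98] asks=[-]
After op 5 [order #5] limit_buy(price=103, qty=9): fills=none; bids=[#3:6@103 #5:9@103 #4:6@100 #2:5@98] asks=[-]
After op 6 [order #6] market_buy(qty=3): fills=none; bids=[#3:6@103 #5:9@103 #4:6@100 #2:5@98] asks=[-]
After op 7 [order #7] limit_sell(price=101, qty=4): fills=#3x#7:4@103; bids=[#3:2@103 #5:9@103 #4:6@100 #2:5@98] asks=[-]
After op 8 [order #8] limit_sell(price=101, qty=5): fills=#3x#8:2@103 #5x#8:3@103; bids=[#5:6@103 #4:6@100 #2:5@98] asks=[-]
After op 9 [order #9] limit_buy(price=97, qty=9): fills=none; bids=[#5:6@103 #4:6@100 #2:5@98 #9:9@97] asks=[-]
After op 10 [order #10] limit_sell(price=104, qty=8): fills=none; bids=[#5:6@103 #4:6@100 #2:5@98 #9:9@97] asks=[#10:8@104]

Answer: 4@103,2@103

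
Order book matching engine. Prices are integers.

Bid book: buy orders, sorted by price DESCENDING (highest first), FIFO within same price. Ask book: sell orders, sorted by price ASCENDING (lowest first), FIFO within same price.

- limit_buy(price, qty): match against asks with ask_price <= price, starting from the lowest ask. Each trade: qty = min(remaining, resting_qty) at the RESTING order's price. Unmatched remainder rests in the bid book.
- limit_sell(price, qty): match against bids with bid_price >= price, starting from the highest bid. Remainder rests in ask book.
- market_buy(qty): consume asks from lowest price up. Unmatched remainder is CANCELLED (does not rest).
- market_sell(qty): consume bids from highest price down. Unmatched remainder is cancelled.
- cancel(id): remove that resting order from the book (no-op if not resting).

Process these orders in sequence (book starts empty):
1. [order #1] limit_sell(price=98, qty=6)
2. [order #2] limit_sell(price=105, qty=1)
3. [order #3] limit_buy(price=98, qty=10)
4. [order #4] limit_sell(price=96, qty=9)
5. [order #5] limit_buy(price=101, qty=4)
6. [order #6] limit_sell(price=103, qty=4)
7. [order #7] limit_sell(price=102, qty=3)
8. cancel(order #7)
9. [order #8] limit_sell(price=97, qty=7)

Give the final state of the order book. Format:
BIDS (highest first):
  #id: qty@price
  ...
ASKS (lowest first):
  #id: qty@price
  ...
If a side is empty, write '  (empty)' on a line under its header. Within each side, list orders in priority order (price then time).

After op 1 [order #1] limit_sell(price=98, qty=6): fills=none; bids=[-] asks=[#1:6@98]
After op 2 [order #2] limit_sell(price=105, qty=1): fills=none; bids=[-] asks=[#1:6@98 #2:1@105]
After op 3 [order #3] limit_buy(price=98, qty=10): fills=#3x#1:6@98; bids=[#3:4@98] asks=[#2:1@105]
After op 4 [order #4] limit_sell(price=96, qty=9): fills=#3x#4:4@98; bids=[-] asks=[#4:5@96 #2:1@105]
After op 5 [order #5] limit_buy(price=101, qty=4): fills=#5x#4:4@96; bids=[-] asks=[#4:1@96 #2:1@105]
After op 6 [order #6] limit_sell(price=103, qty=4): fills=none; bids=[-] asks=[#4:1@96 #6:4@103 #2:1@105]
After op 7 [order #7] limit_sell(price=102, qty=3): fills=none; bids=[-] asks=[#4:1@96 #7:3@102 #6:4@103 #2:1@105]
After op 8 cancel(order #7): fills=none; bids=[-] asks=[#4:1@96 #6:4@103 #2:1@105]
After op 9 [order #8] limit_sell(price=97, qty=7): fills=none; bids=[-] asks=[#4:1@96 #8:7@97 #6:4@103 #2:1@105]

Answer: BIDS (highest first):
  (empty)
ASKS (lowest first):
  #4: 1@96
  #8: 7@97
  #6: 4@103
  #2: 1@105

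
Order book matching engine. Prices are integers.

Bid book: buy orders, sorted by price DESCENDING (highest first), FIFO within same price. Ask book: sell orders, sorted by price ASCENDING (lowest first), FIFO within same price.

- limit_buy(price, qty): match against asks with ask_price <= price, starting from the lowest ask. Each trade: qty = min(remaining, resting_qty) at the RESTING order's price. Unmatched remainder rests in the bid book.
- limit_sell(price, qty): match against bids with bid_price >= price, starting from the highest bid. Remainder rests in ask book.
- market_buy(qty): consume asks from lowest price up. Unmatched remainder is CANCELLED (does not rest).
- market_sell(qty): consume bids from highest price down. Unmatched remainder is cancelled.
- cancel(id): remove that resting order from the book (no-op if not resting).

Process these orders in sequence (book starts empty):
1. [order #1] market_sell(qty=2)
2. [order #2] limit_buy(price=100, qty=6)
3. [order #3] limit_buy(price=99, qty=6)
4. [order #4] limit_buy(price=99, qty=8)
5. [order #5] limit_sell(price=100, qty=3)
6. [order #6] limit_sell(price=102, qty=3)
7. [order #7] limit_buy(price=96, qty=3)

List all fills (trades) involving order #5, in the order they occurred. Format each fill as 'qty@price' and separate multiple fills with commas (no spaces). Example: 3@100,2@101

After op 1 [order #1] market_sell(qty=2): fills=none; bids=[-] asks=[-]
After op 2 [order #2] limit_buy(price=100, qty=6): fills=none; bids=[#2:6@100] asks=[-]
After op 3 [order #3] limit_buy(price=99, qty=6): fills=none; bids=[#2:6@100 #3:6@99] asks=[-]
After op 4 [order #4] limit_buy(price=99, qty=8): fills=none; bids=[#2:6@100 #3:6@99 #4:8@99] asks=[-]
After op 5 [order #5] limit_sell(price=100, qty=3): fills=#2x#5:3@100; bids=[#2:3@100 #3:6@99 #4:8@99] asks=[-]
After op 6 [order #6] limit_sell(price=102, qty=3): fills=none; bids=[#2:3@100 #3:6@99 #4:8@99] asks=[#6:3@102]
After op 7 [order #7] limit_buy(price=96, qty=3): fills=none; bids=[#2:3@100 #3:6@99 #4:8@99 #7:3@96] asks=[#6:3@102]

Answer: 3@100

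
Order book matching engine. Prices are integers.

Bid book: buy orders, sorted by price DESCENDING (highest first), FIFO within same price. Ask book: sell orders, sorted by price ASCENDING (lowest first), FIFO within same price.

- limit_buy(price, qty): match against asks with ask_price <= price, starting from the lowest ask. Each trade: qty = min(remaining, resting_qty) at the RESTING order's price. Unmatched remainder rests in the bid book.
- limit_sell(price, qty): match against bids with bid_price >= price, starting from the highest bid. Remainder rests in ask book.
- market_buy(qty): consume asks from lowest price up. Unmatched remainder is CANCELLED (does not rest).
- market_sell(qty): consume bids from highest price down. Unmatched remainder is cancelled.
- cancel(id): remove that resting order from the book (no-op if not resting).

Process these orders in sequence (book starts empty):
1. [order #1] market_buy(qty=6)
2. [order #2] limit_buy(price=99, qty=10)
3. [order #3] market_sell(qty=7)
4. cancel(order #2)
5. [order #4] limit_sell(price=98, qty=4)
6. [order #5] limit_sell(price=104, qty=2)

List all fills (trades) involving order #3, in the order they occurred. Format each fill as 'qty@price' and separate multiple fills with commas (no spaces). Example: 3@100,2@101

Answer: 7@99

Derivation:
After op 1 [order #1] market_buy(qty=6): fills=none; bids=[-] asks=[-]
After op 2 [order #2] limit_buy(price=99, qty=10): fills=none; bids=[#2:10@99] asks=[-]
After op 3 [order #3] market_sell(qty=7): fills=#2x#3:7@99; bids=[#2:3@99] asks=[-]
After op 4 cancel(order #2): fills=none; bids=[-] asks=[-]
After op 5 [order #4] limit_sell(price=98, qty=4): fills=none; bids=[-] asks=[#4:4@98]
After op 6 [order #5] limit_sell(price=104, qty=2): fills=none; bids=[-] asks=[#4:4@98 #5:2@104]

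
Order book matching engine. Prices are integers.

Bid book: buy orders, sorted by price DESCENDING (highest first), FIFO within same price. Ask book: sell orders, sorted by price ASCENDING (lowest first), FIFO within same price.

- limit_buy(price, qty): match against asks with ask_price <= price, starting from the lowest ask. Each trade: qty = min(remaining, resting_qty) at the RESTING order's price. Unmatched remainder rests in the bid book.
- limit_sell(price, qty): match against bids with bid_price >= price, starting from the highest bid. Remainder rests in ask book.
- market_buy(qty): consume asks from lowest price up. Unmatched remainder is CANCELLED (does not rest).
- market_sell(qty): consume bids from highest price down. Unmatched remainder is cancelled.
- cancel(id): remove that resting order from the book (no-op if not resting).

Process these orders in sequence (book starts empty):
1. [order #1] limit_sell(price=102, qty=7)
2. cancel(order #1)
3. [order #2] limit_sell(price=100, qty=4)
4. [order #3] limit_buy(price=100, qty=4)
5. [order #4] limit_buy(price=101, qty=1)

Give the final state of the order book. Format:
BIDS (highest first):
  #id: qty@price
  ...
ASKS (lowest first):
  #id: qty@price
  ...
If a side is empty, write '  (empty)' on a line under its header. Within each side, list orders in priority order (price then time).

Answer: BIDS (highest first):
  #4: 1@101
ASKS (lowest first):
  (empty)

Derivation:
After op 1 [order #1] limit_sell(price=102, qty=7): fills=none; bids=[-] asks=[#1:7@102]
After op 2 cancel(order #1): fills=none; bids=[-] asks=[-]
After op 3 [order #2] limit_sell(price=100, qty=4): fills=none; bids=[-] asks=[#2:4@100]
After op 4 [order #3] limit_buy(price=100, qty=4): fills=#3x#2:4@100; bids=[-] asks=[-]
After op 5 [order #4] limit_buy(price=101, qty=1): fills=none; bids=[#4:1@101] asks=[-]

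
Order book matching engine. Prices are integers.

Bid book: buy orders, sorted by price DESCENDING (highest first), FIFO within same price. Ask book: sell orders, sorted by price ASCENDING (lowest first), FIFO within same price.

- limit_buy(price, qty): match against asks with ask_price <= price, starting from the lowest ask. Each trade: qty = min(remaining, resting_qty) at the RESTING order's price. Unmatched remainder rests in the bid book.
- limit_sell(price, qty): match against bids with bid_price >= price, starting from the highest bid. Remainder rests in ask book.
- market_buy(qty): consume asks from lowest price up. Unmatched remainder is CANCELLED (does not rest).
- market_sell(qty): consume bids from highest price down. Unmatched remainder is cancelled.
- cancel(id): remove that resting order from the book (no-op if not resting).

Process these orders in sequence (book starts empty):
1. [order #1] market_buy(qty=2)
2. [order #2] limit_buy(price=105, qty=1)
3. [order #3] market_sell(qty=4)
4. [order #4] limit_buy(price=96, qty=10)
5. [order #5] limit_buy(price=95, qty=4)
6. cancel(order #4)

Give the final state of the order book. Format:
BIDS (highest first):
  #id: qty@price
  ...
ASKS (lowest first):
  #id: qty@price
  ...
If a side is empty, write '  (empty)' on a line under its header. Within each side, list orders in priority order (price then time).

Answer: BIDS (highest first):
  #5: 4@95
ASKS (lowest first):
  (empty)

Derivation:
After op 1 [order #1] market_buy(qty=2): fills=none; bids=[-] asks=[-]
After op 2 [order #2] limit_buy(price=105, qty=1): fills=none; bids=[#2:1@105] asks=[-]
After op 3 [order #3] market_sell(qty=4): fills=#2x#3:1@105; bids=[-] asks=[-]
After op 4 [order #4] limit_buy(price=96, qty=10): fills=none; bids=[#4:10@96] asks=[-]
After op 5 [order #5] limit_buy(price=95, qty=4): fills=none; bids=[#4:10@96 #5:4@95] asks=[-]
After op 6 cancel(order #4): fills=none; bids=[#5:4@95] asks=[-]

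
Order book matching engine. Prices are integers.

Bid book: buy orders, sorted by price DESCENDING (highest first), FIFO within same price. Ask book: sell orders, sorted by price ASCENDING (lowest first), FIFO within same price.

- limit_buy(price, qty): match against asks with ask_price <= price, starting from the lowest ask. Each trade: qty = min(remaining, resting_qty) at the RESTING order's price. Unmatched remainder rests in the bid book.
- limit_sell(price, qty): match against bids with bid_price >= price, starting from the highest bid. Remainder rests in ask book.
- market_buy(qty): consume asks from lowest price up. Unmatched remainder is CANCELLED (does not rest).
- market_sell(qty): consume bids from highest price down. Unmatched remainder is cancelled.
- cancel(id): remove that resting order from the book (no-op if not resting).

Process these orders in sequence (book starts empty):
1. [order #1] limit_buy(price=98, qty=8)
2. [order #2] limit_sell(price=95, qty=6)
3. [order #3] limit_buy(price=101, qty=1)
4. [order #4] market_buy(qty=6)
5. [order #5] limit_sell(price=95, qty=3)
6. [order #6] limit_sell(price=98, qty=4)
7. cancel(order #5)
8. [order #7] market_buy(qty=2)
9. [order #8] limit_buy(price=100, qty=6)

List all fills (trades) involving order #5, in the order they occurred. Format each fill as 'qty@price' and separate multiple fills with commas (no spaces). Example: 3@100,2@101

Answer: 1@101,2@98

Derivation:
After op 1 [order #1] limit_buy(price=98, qty=8): fills=none; bids=[#1:8@98] asks=[-]
After op 2 [order #2] limit_sell(price=95, qty=6): fills=#1x#2:6@98; bids=[#1:2@98] asks=[-]
After op 3 [order #3] limit_buy(price=101, qty=1): fills=none; bids=[#3:1@101 #1:2@98] asks=[-]
After op 4 [order #4] market_buy(qty=6): fills=none; bids=[#3:1@101 #1:2@98] asks=[-]
After op 5 [order #5] limit_sell(price=95, qty=3): fills=#3x#5:1@101 #1x#5:2@98; bids=[-] asks=[-]
After op 6 [order #6] limit_sell(price=98, qty=4): fills=none; bids=[-] asks=[#6:4@98]
After op 7 cancel(order #5): fills=none; bids=[-] asks=[#6:4@98]
After op 8 [order #7] market_buy(qty=2): fills=#7x#6:2@98; bids=[-] asks=[#6:2@98]
After op 9 [order #8] limit_buy(price=100, qty=6): fills=#8x#6:2@98; bids=[#8:4@100] asks=[-]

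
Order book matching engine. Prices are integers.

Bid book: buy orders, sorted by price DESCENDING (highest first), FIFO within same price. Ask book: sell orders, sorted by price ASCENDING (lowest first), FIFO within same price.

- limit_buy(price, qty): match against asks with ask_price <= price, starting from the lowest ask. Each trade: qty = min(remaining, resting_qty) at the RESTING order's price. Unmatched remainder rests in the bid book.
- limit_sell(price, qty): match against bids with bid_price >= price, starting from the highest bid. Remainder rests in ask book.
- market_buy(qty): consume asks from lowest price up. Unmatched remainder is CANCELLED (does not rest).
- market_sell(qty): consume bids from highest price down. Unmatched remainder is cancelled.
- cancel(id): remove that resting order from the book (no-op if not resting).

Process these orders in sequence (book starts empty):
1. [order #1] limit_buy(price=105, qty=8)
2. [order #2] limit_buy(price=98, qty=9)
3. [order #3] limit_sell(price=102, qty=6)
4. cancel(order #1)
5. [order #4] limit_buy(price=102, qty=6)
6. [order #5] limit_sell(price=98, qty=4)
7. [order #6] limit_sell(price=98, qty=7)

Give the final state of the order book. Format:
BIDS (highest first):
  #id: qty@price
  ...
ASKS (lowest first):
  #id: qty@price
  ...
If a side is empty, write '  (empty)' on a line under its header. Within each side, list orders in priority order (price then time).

Answer: BIDS (highest first):
  #2: 4@98
ASKS (lowest first):
  (empty)

Derivation:
After op 1 [order #1] limit_buy(price=105, qty=8): fills=none; bids=[#1:8@105] asks=[-]
After op 2 [order #2] limit_buy(price=98, qty=9): fills=none; bids=[#1:8@105 #2:9@98] asks=[-]
After op 3 [order #3] limit_sell(price=102, qty=6): fills=#1x#3:6@105; bids=[#1:2@105 #2:9@98] asks=[-]
After op 4 cancel(order #1): fills=none; bids=[#2:9@98] asks=[-]
After op 5 [order #4] limit_buy(price=102, qty=6): fills=none; bids=[#4:6@102 #2:9@98] asks=[-]
After op 6 [order #5] limit_sell(price=98, qty=4): fills=#4x#5:4@102; bids=[#4:2@102 #2:9@98] asks=[-]
After op 7 [order #6] limit_sell(price=98, qty=7): fills=#4x#6:2@102 #2x#6:5@98; bids=[#2:4@98] asks=[-]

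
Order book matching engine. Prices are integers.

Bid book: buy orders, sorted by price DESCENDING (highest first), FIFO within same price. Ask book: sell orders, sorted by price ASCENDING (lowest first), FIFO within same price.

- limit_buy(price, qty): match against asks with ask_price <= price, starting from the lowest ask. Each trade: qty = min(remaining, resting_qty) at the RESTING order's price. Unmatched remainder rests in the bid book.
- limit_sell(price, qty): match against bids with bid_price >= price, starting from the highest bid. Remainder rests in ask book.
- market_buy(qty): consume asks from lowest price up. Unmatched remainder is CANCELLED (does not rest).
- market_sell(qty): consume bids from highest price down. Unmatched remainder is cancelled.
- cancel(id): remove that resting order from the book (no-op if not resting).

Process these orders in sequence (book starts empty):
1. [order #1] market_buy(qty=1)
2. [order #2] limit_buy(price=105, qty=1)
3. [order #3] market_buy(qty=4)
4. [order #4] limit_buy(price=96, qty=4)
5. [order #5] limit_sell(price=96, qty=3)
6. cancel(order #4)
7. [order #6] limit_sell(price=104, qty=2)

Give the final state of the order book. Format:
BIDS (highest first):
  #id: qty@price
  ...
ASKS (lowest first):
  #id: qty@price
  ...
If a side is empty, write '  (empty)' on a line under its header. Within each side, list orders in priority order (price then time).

After op 1 [order #1] market_buy(qty=1): fills=none; bids=[-] asks=[-]
After op 2 [order #2] limit_buy(price=105, qty=1): fills=none; bids=[#2:1@105] asks=[-]
After op 3 [order #3] market_buy(qty=4): fills=none; bids=[#2:1@105] asks=[-]
After op 4 [order #4] limit_buy(price=96, qty=4): fills=none; bids=[#2:1@105 #4:4@96] asks=[-]
After op 5 [order #5] limit_sell(price=96, qty=3): fills=#2x#5:1@105 #4x#5:2@96; bids=[#4:2@96] asks=[-]
After op 6 cancel(order #4): fills=none; bids=[-] asks=[-]
After op 7 [order #6] limit_sell(price=104, qty=2): fills=none; bids=[-] asks=[#6:2@104]

Answer: BIDS (highest first):
  (empty)
ASKS (lowest first):
  #6: 2@104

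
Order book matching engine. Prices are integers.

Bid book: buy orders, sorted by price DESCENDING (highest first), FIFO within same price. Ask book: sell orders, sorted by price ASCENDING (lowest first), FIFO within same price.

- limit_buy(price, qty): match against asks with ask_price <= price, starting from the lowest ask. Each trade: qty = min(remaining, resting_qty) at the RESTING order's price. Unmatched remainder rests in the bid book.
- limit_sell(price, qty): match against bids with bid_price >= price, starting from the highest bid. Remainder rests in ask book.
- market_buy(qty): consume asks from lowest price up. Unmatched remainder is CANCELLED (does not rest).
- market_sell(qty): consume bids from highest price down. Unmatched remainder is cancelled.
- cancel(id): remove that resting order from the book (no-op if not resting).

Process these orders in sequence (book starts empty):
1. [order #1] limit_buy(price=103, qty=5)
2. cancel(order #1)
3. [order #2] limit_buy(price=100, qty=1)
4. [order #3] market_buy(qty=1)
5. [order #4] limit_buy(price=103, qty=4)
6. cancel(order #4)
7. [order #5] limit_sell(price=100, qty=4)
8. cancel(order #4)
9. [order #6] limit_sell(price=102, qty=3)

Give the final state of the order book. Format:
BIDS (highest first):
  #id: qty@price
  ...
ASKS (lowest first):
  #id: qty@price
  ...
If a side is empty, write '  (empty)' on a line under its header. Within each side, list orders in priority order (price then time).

Answer: BIDS (highest first):
  (empty)
ASKS (lowest first):
  #5: 3@100
  #6: 3@102

Derivation:
After op 1 [order #1] limit_buy(price=103, qty=5): fills=none; bids=[#1:5@103] asks=[-]
After op 2 cancel(order #1): fills=none; bids=[-] asks=[-]
After op 3 [order #2] limit_buy(price=100, qty=1): fills=none; bids=[#2:1@100] asks=[-]
After op 4 [order #3] market_buy(qty=1): fills=none; bids=[#2:1@100] asks=[-]
After op 5 [order #4] limit_buy(price=103, qty=4): fills=none; bids=[#4:4@103 #2:1@100] asks=[-]
After op 6 cancel(order #4): fills=none; bids=[#2:1@100] asks=[-]
After op 7 [order #5] limit_sell(price=100, qty=4): fills=#2x#5:1@100; bids=[-] asks=[#5:3@100]
After op 8 cancel(order #4): fills=none; bids=[-] asks=[#5:3@100]
After op 9 [order #6] limit_sell(price=102, qty=3): fills=none; bids=[-] asks=[#5:3@100 #6:3@102]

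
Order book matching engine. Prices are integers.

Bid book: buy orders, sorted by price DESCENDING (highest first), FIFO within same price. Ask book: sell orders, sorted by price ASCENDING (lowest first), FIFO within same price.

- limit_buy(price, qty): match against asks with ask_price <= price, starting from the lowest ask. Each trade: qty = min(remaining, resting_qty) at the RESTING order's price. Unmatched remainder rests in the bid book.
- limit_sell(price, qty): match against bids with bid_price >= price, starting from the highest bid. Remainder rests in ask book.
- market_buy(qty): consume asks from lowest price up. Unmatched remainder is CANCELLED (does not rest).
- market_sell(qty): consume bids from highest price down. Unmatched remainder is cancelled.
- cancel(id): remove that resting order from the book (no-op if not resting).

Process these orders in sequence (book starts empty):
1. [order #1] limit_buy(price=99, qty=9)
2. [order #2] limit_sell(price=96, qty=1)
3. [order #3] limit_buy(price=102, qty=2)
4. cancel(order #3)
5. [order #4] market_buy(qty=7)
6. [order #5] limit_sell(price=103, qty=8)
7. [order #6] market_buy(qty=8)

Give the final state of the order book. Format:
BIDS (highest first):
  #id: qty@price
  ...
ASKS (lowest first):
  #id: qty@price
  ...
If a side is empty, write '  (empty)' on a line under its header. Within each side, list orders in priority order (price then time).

After op 1 [order #1] limit_buy(price=99, qty=9): fills=none; bids=[#1:9@99] asks=[-]
After op 2 [order #2] limit_sell(price=96, qty=1): fills=#1x#2:1@99; bids=[#1:8@99] asks=[-]
After op 3 [order #3] limit_buy(price=102, qty=2): fills=none; bids=[#3:2@102 #1:8@99] asks=[-]
After op 4 cancel(order #3): fills=none; bids=[#1:8@99] asks=[-]
After op 5 [order #4] market_buy(qty=7): fills=none; bids=[#1:8@99] asks=[-]
After op 6 [order #5] limit_sell(price=103, qty=8): fills=none; bids=[#1:8@99] asks=[#5:8@103]
After op 7 [order #6] market_buy(qty=8): fills=#6x#5:8@103; bids=[#1:8@99] asks=[-]

Answer: BIDS (highest first):
  #1: 8@99
ASKS (lowest first):
  (empty)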